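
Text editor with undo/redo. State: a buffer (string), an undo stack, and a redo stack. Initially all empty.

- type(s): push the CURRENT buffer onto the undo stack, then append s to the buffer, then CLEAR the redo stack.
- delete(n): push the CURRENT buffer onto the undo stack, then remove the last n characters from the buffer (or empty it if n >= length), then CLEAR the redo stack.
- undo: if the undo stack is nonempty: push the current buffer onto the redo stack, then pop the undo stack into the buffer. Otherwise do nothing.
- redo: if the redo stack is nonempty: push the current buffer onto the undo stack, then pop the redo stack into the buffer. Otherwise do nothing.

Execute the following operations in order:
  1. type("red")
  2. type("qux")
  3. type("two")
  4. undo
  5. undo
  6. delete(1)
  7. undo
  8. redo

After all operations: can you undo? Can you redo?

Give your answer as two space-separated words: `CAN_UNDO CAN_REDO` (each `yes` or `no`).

Answer: yes no

Derivation:
After op 1 (type): buf='red' undo_depth=1 redo_depth=0
After op 2 (type): buf='redqux' undo_depth=2 redo_depth=0
After op 3 (type): buf='redquxtwo' undo_depth=3 redo_depth=0
After op 4 (undo): buf='redqux' undo_depth=2 redo_depth=1
After op 5 (undo): buf='red' undo_depth=1 redo_depth=2
After op 6 (delete): buf='re' undo_depth=2 redo_depth=0
After op 7 (undo): buf='red' undo_depth=1 redo_depth=1
After op 8 (redo): buf='re' undo_depth=2 redo_depth=0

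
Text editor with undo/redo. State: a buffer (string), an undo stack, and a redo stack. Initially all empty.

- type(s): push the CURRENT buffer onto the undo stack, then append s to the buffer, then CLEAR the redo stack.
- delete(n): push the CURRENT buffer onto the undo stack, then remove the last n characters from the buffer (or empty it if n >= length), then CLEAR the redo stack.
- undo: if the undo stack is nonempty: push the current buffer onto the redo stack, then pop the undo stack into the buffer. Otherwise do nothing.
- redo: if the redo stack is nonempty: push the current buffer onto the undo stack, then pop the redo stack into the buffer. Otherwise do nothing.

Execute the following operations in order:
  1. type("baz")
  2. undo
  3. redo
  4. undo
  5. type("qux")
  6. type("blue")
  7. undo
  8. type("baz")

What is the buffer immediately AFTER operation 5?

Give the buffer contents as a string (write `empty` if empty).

After op 1 (type): buf='baz' undo_depth=1 redo_depth=0
After op 2 (undo): buf='(empty)' undo_depth=0 redo_depth=1
After op 3 (redo): buf='baz' undo_depth=1 redo_depth=0
After op 4 (undo): buf='(empty)' undo_depth=0 redo_depth=1
After op 5 (type): buf='qux' undo_depth=1 redo_depth=0

Answer: qux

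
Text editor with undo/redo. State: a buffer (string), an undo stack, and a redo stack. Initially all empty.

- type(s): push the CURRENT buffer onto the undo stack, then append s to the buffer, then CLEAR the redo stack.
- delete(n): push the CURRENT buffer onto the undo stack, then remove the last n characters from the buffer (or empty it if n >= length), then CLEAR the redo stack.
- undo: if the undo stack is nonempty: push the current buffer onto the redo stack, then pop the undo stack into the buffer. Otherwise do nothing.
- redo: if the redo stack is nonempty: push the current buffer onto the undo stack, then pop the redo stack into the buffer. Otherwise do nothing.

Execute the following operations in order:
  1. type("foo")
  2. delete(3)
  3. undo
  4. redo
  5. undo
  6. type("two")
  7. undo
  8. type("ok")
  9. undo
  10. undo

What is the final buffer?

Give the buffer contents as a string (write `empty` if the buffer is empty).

Answer: empty

Derivation:
After op 1 (type): buf='foo' undo_depth=1 redo_depth=0
After op 2 (delete): buf='(empty)' undo_depth=2 redo_depth=0
After op 3 (undo): buf='foo' undo_depth=1 redo_depth=1
After op 4 (redo): buf='(empty)' undo_depth=2 redo_depth=0
After op 5 (undo): buf='foo' undo_depth=1 redo_depth=1
After op 6 (type): buf='footwo' undo_depth=2 redo_depth=0
After op 7 (undo): buf='foo' undo_depth=1 redo_depth=1
After op 8 (type): buf='foook' undo_depth=2 redo_depth=0
After op 9 (undo): buf='foo' undo_depth=1 redo_depth=1
After op 10 (undo): buf='(empty)' undo_depth=0 redo_depth=2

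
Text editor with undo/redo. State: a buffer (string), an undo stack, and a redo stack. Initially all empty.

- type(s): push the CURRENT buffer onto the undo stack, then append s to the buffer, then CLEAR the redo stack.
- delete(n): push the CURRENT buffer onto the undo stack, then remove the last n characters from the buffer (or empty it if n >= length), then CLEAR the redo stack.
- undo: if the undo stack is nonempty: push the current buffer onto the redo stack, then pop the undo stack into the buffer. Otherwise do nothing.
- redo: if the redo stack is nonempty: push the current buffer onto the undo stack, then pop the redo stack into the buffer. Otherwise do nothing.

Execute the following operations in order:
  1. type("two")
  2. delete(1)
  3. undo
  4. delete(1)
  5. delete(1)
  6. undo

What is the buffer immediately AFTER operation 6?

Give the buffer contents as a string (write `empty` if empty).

After op 1 (type): buf='two' undo_depth=1 redo_depth=0
After op 2 (delete): buf='tw' undo_depth=2 redo_depth=0
After op 3 (undo): buf='two' undo_depth=1 redo_depth=1
After op 4 (delete): buf='tw' undo_depth=2 redo_depth=0
After op 5 (delete): buf='t' undo_depth=3 redo_depth=0
After op 6 (undo): buf='tw' undo_depth=2 redo_depth=1

Answer: tw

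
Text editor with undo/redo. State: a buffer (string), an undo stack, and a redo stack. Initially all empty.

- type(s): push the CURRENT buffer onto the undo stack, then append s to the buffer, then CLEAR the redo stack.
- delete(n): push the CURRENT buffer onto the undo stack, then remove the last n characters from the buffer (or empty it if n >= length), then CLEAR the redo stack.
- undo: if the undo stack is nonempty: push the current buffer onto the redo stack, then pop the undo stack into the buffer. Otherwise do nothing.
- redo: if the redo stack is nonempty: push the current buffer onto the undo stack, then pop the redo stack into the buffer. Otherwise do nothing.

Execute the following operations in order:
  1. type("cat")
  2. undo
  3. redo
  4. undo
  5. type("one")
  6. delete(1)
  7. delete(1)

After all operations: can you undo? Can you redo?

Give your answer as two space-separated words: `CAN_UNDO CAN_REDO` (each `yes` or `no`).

After op 1 (type): buf='cat' undo_depth=1 redo_depth=0
After op 2 (undo): buf='(empty)' undo_depth=0 redo_depth=1
After op 3 (redo): buf='cat' undo_depth=1 redo_depth=0
After op 4 (undo): buf='(empty)' undo_depth=0 redo_depth=1
After op 5 (type): buf='one' undo_depth=1 redo_depth=0
After op 6 (delete): buf='on' undo_depth=2 redo_depth=0
After op 7 (delete): buf='o' undo_depth=3 redo_depth=0

Answer: yes no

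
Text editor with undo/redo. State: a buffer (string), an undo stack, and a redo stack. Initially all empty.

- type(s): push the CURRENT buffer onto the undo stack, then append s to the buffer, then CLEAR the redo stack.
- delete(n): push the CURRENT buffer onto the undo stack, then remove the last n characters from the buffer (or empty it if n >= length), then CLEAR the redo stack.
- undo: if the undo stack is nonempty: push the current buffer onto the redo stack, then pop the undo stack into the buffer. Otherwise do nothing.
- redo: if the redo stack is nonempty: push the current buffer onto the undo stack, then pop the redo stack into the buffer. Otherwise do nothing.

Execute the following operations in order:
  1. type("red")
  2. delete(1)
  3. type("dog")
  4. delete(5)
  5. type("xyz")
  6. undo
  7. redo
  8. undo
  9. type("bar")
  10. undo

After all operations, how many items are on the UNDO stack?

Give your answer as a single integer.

After op 1 (type): buf='red' undo_depth=1 redo_depth=0
After op 2 (delete): buf='re' undo_depth=2 redo_depth=0
After op 3 (type): buf='redog' undo_depth=3 redo_depth=0
After op 4 (delete): buf='(empty)' undo_depth=4 redo_depth=0
After op 5 (type): buf='xyz' undo_depth=5 redo_depth=0
After op 6 (undo): buf='(empty)' undo_depth=4 redo_depth=1
After op 7 (redo): buf='xyz' undo_depth=5 redo_depth=0
After op 8 (undo): buf='(empty)' undo_depth=4 redo_depth=1
After op 9 (type): buf='bar' undo_depth=5 redo_depth=0
After op 10 (undo): buf='(empty)' undo_depth=4 redo_depth=1

Answer: 4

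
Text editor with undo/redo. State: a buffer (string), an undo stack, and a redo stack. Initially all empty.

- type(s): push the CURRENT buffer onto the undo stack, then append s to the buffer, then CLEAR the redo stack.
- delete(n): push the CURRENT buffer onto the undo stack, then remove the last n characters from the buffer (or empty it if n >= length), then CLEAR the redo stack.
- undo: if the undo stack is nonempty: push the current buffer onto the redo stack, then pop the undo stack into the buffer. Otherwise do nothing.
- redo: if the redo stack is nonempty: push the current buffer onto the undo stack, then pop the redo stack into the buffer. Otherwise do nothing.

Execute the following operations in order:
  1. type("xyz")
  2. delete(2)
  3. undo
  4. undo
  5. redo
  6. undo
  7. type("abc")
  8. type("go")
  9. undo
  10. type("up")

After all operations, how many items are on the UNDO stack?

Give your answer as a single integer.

Answer: 2

Derivation:
After op 1 (type): buf='xyz' undo_depth=1 redo_depth=0
After op 2 (delete): buf='x' undo_depth=2 redo_depth=0
After op 3 (undo): buf='xyz' undo_depth=1 redo_depth=1
After op 4 (undo): buf='(empty)' undo_depth=0 redo_depth=2
After op 5 (redo): buf='xyz' undo_depth=1 redo_depth=1
After op 6 (undo): buf='(empty)' undo_depth=0 redo_depth=2
After op 7 (type): buf='abc' undo_depth=1 redo_depth=0
After op 8 (type): buf='abcgo' undo_depth=2 redo_depth=0
After op 9 (undo): buf='abc' undo_depth=1 redo_depth=1
After op 10 (type): buf='abcup' undo_depth=2 redo_depth=0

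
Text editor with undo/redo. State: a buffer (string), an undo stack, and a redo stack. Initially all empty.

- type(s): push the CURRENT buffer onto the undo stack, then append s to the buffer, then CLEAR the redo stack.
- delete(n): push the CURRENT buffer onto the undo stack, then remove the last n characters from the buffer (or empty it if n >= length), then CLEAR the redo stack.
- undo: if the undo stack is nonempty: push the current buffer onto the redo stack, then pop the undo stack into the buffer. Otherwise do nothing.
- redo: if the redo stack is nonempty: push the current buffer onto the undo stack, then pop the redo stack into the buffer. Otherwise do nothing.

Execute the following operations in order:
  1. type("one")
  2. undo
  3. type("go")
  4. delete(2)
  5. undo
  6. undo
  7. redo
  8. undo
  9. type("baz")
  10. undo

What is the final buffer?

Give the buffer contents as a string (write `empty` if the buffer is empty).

After op 1 (type): buf='one' undo_depth=1 redo_depth=0
After op 2 (undo): buf='(empty)' undo_depth=0 redo_depth=1
After op 3 (type): buf='go' undo_depth=1 redo_depth=0
After op 4 (delete): buf='(empty)' undo_depth=2 redo_depth=0
After op 5 (undo): buf='go' undo_depth=1 redo_depth=1
After op 6 (undo): buf='(empty)' undo_depth=0 redo_depth=2
After op 7 (redo): buf='go' undo_depth=1 redo_depth=1
After op 8 (undo): buf='(empty)' undo_depth=0 redo_depth=2
After op 9 (type): buf='baz' undo_depth=1 redo_depth=0
After op 10 (undo): buf='(empty)' undo_depth=0 redo_depth=1

Answer: empty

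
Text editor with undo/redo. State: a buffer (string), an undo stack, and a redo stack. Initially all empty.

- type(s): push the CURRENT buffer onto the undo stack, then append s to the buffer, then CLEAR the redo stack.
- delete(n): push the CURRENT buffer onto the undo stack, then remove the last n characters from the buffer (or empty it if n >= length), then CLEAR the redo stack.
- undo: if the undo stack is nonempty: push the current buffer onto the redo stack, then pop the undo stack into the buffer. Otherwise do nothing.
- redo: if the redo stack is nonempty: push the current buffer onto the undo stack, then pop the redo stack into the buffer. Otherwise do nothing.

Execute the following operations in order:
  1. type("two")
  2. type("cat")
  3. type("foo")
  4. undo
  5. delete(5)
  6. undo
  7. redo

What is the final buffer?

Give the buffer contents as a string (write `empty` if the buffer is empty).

Answer: t

Derivation:
After op 1 (type): buf='two' undo_depth=1 redo_depth=0
After op 2 (type): buf='twocat' undo_depth=2 redo_depth=0
After op 3 (type): buf='twocatfoo' undo_depth=3 redo_depth=0
After op 4 (undo): buf='twocat' undo_depth=2 redo_depth=1
After op 5 (delete): buf='t' undo_depth=3 redo_depth=0
After op 6 (undo): buf='twocat' undo_depth=2 redo_depth=1
After op 7 (redo): buf='t' undo_depth=3 redo_depth=0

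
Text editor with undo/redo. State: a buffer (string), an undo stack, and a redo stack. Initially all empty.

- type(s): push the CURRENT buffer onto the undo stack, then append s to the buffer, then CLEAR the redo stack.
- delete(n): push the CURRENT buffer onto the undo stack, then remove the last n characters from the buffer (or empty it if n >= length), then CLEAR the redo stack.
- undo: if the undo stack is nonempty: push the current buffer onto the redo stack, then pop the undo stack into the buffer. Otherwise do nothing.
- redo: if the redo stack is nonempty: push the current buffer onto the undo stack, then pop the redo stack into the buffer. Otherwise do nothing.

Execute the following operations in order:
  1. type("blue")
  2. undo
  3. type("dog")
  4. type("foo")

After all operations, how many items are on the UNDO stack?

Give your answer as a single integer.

Answer: 2

Derivation:
After op 1 (type): buf='blue' undo_depth=1 redo_depth=0
After op 2 (undo): buf='(empty)' undo_depth=0 redo_depth=1
After op 3 (type): buf='dog' undo_depth=1 redo_depth=0
After op 4 (type): buf='dogfoo' undo_depth=2 redo_depth=0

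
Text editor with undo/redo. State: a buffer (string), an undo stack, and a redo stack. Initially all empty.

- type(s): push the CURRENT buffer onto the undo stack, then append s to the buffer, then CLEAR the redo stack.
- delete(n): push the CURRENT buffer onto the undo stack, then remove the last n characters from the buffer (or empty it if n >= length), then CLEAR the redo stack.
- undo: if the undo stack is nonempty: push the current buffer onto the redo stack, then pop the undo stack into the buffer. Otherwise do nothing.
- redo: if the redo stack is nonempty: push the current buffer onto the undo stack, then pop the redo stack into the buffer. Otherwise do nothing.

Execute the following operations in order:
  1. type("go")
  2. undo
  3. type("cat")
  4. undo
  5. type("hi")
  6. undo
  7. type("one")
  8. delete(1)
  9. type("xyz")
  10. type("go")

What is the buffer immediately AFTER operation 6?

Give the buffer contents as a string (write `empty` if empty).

After op 1 (type): buf='go' undo_depth=1 redo_depth=0
After op 2 (undo): buf='(empty)' undo_depth=0 redo_depth=1
After op 3 (type): buf='cat' undo_depth=1 redo_depth=0
After op 4 (undo): buf='(empty)' undo_depth=0 redo_depth=1
After op 5 (type): buf='hi' undo_depth=1 redo_depth=0
After op 6 (undo): buf='(empty)' undo_depth=0 redo_depth=1

Answer: empty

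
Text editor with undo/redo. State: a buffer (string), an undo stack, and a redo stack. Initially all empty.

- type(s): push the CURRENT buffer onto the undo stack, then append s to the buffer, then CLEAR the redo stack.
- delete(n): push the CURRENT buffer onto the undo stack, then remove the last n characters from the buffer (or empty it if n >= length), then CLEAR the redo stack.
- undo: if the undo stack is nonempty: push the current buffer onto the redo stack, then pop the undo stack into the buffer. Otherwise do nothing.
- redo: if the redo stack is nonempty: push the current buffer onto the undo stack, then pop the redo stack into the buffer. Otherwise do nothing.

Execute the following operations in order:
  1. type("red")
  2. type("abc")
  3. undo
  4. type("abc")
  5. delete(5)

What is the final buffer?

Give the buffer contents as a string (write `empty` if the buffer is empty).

Answer: r

Derivation:
After op 1 (type): buf='red' undo_depth=1 redo_depth=0
After op 2 (type): buf='redabc' undo_depth=2 redo_depth=0
After op 3 (undo): buf='red' undo_depth=1 redo_depth=1
After op 4 (type): buf='redabc' undo_depth=2 redo_depth=0
After op 5 (delete): buf='r' undo_depth=3 redo_depth=0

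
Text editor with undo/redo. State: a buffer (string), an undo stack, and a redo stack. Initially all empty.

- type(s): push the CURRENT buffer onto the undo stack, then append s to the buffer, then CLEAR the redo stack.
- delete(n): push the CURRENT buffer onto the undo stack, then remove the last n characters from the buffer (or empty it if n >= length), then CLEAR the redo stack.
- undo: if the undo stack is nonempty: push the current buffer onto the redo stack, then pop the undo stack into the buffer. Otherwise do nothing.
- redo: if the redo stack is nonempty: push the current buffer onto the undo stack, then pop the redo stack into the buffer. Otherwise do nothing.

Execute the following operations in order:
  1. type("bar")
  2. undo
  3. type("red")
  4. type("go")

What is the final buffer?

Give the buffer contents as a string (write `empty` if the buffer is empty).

After op 1 (type): buf='bar' undo_depth=1 redo_depth=0
After op 2 (undo): buf='(empty)' undo_depth=0 redo_depth=1
After op 3 (type): buf='red' undo_depth=1 redo_depth=0
After op 4 (type): buf='redgo' undo_depth=2 redo_depth=0

Answer: redgo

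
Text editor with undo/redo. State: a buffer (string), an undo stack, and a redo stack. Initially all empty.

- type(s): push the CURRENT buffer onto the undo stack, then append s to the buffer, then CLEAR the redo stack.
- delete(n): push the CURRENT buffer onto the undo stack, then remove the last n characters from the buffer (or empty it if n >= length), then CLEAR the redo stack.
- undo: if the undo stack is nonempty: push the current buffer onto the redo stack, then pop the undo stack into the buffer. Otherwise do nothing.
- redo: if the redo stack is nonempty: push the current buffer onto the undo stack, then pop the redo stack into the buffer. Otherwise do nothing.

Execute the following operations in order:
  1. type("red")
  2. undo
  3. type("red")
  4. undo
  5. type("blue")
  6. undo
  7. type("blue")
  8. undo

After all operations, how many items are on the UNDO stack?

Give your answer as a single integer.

After op 1 (type): buf='red' undo_depth=1 redo_depth=0
After op 2 (undo): buf='(empty)' undo_depth=0 redo_depth=1
After op 3 (type): buf='red' undo_depth=1 redo_depth=0
After op 4 (undo): buf='(empty)' undo_depth=0 redo_depth=1
After op 5 (type): buf='blue' undo_depth=1 redo_depth=0
After op 6 (undo): buf='(empty)' undo_depth=0 redo_depth=1
After op 7 (type): buf='blue' undo_depth=1 redo_depth=0
After op 8 (undo): buf='(empty)' undo_depth=0 redo_depth=1

Answer: 0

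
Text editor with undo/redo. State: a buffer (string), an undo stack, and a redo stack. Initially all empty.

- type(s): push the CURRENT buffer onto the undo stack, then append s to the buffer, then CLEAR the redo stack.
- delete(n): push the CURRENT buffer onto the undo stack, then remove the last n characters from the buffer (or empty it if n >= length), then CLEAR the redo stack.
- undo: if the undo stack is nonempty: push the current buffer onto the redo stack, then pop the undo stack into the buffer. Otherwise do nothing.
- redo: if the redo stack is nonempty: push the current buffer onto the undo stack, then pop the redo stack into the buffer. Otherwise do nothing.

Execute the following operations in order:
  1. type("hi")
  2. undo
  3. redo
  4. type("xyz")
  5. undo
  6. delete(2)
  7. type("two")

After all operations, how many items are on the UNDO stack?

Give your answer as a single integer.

After op 1 (type): buf='hi' undo_depth=1 redo_depth=0
After op 2 (undo): buf='(empty)' undo_depth=0 redo_depth=1
After op 3 (redo): buf='hi' undo_depth=1 redo_depth=0
After op 4 (type): buf='hixyz' undo_depth=2 redo_depth=0
After op 5 (undo): buf='hi' undo_depth=1 redo_depth=1
After op 6 (delete): buf='(empty)' undo_depth=2 redo_depth=0
After op 7 (type): buf='two' undo_depth=3 redo_depth=0

Answer: 3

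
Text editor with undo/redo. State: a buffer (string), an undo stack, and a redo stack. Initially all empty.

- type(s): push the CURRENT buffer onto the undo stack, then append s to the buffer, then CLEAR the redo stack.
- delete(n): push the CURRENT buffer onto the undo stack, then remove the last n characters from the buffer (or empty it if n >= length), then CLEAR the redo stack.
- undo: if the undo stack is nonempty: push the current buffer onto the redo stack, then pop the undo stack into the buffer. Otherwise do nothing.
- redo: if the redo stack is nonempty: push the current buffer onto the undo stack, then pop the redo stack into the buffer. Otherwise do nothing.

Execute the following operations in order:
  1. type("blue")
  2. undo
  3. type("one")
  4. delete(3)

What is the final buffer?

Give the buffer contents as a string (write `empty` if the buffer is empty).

After op 1 (type): buf='blue' undo_depth=1 redo_depth=0
After op 2 (undo): buf='(empty)' undo_depth=0 redo_depth=1
After op 3 (type): buf='one' undo_depth=1 redo_depth=0
After op 4 (delete): buf='(empty)' undo_depth=2 redo_depth=0

Answer: empty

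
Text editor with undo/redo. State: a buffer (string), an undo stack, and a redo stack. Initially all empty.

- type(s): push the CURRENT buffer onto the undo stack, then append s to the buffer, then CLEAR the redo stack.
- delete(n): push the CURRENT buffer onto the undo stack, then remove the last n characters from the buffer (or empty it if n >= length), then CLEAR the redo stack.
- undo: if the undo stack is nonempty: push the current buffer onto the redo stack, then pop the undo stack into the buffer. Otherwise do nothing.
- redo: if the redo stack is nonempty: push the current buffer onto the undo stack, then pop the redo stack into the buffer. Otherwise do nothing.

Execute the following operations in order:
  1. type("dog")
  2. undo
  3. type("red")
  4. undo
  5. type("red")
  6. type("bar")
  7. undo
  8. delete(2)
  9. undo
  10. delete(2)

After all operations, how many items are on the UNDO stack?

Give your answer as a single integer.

After op 1 (type): buf='dog' undo_depth=1 redo_depth=0
After op 2 (undo): buf='(empty)' undo_depth=0 redo_depth=1
After op 3 (type): buf='red' undo_depth=1 redo_depth=0
After op 4 (undo): buf='(empty)' undo_depth=0 redo_depth=1
After op 5 (type): buf='red' undo_depth=1 redo_depth=0
After op 6 (type): buf='redbar' undo_depth=2 redo_depth=0
After op 7 (undo): buf='red' undo_depth=1 redo_depth=1
After op 8 (delete): buf='r' undo_depth=2 redo_depth=0
After op 9 (undo): buf='red' undo_depth=1 redo_depth=1
After op 10 (delete): buf='r' undo_depth=2 redo_depth=0

Answer: 2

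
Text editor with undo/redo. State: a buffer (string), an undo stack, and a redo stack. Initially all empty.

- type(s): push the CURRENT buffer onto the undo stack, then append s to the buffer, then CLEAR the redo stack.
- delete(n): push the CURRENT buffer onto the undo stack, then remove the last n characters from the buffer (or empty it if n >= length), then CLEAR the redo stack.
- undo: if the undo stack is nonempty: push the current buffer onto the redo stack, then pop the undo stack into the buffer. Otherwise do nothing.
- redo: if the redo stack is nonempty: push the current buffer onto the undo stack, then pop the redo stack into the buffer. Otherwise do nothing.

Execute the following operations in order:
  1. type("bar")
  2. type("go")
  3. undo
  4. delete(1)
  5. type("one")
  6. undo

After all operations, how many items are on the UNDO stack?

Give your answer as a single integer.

Answer: 2

Derivation:
After op 1 (type): buf='bar' undo_depth=1 redo_depth=0
After op 2 (type): buf='bargo' undo_depth=2 redo_depth=0
After op 3 (undo): buf='bar' undo_depth=1 redo_depth=1
After op 4 (delete): buf='ba' undo_depth=2 redo_depth=0
After op 5 (type): buf='baone' undo_depth=3 redo_depth=0
After op 6 (undo): buf='ba' undo_depth=2 redo_depth=1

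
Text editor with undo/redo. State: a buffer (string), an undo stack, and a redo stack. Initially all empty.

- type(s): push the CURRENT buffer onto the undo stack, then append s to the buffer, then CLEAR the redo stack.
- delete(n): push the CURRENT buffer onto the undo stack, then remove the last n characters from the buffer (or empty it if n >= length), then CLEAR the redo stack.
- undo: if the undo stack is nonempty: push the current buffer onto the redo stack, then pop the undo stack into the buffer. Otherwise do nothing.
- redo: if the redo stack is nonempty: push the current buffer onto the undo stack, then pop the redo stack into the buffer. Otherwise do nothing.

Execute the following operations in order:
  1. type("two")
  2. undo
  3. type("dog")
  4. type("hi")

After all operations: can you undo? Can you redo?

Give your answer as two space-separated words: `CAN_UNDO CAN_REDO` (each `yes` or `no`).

After op 1 (type): buf='two' undo_depth=1 redo_depth=0
After op 2 (undo): buf='(empty)' undo_depth=0 redo_depth=1
After op 3 (type): buf='dog' undo_depth=1 redo_depth=0
After op 4 (type): buf='doghi' undo_depth=2 redo_depth=0

Answer: yes no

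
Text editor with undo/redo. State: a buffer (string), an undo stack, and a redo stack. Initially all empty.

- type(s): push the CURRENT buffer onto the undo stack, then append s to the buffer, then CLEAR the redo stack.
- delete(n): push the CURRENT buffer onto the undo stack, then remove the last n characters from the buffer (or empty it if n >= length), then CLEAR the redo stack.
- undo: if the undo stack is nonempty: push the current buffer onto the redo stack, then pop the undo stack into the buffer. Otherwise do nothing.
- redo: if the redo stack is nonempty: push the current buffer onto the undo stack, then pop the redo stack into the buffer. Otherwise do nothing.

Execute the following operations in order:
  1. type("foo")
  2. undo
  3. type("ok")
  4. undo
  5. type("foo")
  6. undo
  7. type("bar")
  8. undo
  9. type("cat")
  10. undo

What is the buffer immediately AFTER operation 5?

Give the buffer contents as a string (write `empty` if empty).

Answer: foo

Derivation:
After op 1 (type): buf='foo' undo_depth=1 redo_depth=0
After op 2 (undo): buf='(empty)' undo_depth=0 redo_depth=1
After op 3 (type): buf='ok' undo_depth=1 redo_depth=0
After op 4 (undo): buf='(empty)' undo_depth=0 redo_depth=1
After op 5 (type): buf='foo' undo_depth=1 redo_depth=0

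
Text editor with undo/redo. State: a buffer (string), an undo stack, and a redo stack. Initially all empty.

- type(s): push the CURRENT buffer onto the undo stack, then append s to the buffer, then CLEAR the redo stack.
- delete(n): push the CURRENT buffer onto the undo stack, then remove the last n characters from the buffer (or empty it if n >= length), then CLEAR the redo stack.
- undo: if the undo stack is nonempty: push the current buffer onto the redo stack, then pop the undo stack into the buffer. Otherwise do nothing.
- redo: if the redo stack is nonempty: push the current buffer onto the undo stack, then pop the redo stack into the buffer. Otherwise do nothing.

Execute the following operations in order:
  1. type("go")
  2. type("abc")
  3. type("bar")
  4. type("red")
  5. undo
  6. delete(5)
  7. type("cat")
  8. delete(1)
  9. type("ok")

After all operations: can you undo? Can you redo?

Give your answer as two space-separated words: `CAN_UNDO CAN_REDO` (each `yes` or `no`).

After op 1 (type): buf='go' undo_depth=1 redo_depth=0
After op 2 (type): buf='goabc' undo_depth=2 redo_depth=0
After op 3 (type): buf='goabcbar' undo_depth=3 redo_depth=0
After op 4 (type): buf='goabcbarred' undo_depth=4 redo_depth=0
After op 5 (undo): buf='goabcbar' undo_depth=3 redo_depth=1
After op 6 (delete): buf='goa' undo_depth=4 redo_depth=0
After op 7 (type): buf='goacat' undo_depth=5 redo_depth=0
After op 8 (delete): buf='goaca' undo_depth=6 redo_depth=0
After op 9 (type): buf='goacaok' undo_depth=7 redo_depth=0

Answer: yes no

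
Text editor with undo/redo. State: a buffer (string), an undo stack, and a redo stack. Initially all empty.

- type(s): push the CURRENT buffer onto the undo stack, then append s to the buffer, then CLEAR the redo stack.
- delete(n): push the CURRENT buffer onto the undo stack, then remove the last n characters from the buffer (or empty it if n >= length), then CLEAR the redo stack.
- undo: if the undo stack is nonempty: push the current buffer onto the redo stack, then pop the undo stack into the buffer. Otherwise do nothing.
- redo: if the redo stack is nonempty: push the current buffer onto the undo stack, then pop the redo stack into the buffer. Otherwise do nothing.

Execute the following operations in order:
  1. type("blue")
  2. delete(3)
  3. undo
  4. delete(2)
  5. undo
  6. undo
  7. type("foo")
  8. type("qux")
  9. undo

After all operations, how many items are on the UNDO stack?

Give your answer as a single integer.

After op 1 (type): buf='blue' undo_depth=1 redo_depth=0
After op 2 (delete): buf='b' undo_depth=2 redo_depth=0
After op 3 (undo): buf='blue' undo_depth=1 redo_depth=1
After op 4 (delete): buf='bl' undo_depth=2 redo_depth=0
After op 5 (undo): buf='blue' undo_depth=1 redo_depth=1
After op 6 (undo): buf='(empty)' undo_depth=0 redo_depth=2
After op 7 (type): buf='foo' undo_depth=1 redo_depth=0
After op 8 (type): buf='fooqux' undo_depth=2 redo_depth=0
After op 9 (undo): buf='foo' undo_depth=1 redo_depth=1

Answer: 1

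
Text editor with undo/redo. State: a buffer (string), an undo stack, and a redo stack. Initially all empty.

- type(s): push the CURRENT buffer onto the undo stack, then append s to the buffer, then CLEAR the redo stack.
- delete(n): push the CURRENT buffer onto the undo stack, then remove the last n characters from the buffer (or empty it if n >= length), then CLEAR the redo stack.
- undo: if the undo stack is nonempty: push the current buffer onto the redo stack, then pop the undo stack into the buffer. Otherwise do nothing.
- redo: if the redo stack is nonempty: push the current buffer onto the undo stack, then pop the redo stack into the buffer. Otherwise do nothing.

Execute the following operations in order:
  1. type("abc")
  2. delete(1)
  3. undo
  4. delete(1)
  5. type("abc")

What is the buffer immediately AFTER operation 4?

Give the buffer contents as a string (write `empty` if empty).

Answer: ab

Derivation:
After op 1 (type): buf='abc' undo_depth=1 redo_depth=0
After op 2 (delete): buf='ab' undo_depth=2 redo_depth=0
After op 3 (undo): buf='abc' undo_depth=1 redo_depth=1
After op 4 (delete): buf='ab' undo_depth=2 redo_depth=0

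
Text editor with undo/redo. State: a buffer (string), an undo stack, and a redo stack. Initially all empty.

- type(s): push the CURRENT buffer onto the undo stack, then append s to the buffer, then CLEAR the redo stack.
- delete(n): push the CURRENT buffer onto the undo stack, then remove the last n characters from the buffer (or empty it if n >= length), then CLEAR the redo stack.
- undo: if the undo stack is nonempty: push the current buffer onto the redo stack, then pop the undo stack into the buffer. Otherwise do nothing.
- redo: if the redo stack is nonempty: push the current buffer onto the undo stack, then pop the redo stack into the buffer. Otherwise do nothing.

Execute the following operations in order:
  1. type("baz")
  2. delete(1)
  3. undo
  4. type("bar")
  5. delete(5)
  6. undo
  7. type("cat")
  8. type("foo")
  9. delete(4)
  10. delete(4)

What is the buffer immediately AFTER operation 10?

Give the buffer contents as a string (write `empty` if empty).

After op 1 (type): buf='baz' undo_depth=1 redo_depth=0
After op 2 (delete): buf='ba' undo_depth=2 redo_depth=0
After op 3 (undo): buf='baz' undo_depth=1 redo_depth=1
After op 4 (type): buf='bazbar' undo_depth=2 redo_depth=0
After op 5 (delete): buf='b' undo_depth=3 redo_depth=0
After op 6 (undo): buf='bazbar' undo_depth=2 redo_depth=1
After op 7 (type): buf='bazbarcat' undo_depth=3 redo_depth=0
After op 8 (type): buf='bazbarcatfoo' undo_depth=4 redo_depth=0
After op 9 (delete): buf='bazbarca' undo_depth=5 redo_depth=0
After op 10 (delete): buf='bazb' undo_depth=6 redo_depth=0

Answer: bazb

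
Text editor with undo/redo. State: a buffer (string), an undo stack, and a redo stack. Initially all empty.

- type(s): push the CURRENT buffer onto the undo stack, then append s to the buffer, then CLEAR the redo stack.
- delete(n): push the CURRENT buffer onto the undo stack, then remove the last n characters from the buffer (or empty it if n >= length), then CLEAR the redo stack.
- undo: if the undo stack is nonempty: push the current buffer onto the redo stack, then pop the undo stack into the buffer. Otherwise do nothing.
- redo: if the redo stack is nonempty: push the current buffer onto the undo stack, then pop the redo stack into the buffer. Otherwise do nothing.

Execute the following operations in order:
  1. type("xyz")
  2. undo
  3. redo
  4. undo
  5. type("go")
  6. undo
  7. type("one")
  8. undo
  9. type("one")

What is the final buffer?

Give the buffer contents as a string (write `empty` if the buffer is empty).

After op 1 (type): buf='xyz' undo_depth=1 redo_depth=0
After op 2 (undo): buf='(empty)' undo_depth=0 redo_depth=1
After op 3 (redo): buf='xyz' undo_depth=1 redo_depth=0
After op 4 (undo): buf='(empty)' undo_depth=0 redo_depth=1
After op 5 (type): buf='go' undo_depth=1 redo_depth=0
After op 6 (undo): buf='(empty)' undo_depth=0 redo_depth=1
After op 7 (type): buf='one' undo_depth=1 redo_depth=0
After op 8 (undo): buf='(empty)' undo_depth=0 redo_depth=1
After op 9 (type): buf='one' undo_depth=1 redo_depth=0

Answer: one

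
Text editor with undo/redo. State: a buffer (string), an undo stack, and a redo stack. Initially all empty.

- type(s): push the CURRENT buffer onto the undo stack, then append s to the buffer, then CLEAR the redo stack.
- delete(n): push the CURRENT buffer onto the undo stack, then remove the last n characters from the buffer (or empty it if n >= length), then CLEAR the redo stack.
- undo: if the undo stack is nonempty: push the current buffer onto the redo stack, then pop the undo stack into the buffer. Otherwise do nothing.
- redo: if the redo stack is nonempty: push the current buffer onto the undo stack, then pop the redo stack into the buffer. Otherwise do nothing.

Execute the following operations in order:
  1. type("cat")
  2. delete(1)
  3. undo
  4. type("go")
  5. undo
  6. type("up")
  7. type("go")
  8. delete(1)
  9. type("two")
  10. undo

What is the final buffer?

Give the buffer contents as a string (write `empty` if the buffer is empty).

After op 1 (type): buf='cat' undo_depth=1 redo_depth=0
After op 2 (delete): buf='ca' undo_depth=2 redo_depth=0
After op 3 (undo): buf='cat' undo_depth=1 redo_depth=1
After op 4 (type): buf='catgo' undo_depth=2 redo_depth=0
After op 5 (undo): buf='cat' undo_depth=1 redo_depth=1
After op 6 (type): buf='catup' undo_depth=2 redo_depth=0
After op 7 (type): buf='catupgo' undo_depth=3 redo_depth=0
After op 8 (delete): buf='catupg' undo_depth=4 redo_depth=0
After op 9 (type): buf='catupgtwo' undo_depth=5 redo_depth=0
After op 10 (undo): buf='catupg' undo_depth=4 redo_depth=1

Answer: catupg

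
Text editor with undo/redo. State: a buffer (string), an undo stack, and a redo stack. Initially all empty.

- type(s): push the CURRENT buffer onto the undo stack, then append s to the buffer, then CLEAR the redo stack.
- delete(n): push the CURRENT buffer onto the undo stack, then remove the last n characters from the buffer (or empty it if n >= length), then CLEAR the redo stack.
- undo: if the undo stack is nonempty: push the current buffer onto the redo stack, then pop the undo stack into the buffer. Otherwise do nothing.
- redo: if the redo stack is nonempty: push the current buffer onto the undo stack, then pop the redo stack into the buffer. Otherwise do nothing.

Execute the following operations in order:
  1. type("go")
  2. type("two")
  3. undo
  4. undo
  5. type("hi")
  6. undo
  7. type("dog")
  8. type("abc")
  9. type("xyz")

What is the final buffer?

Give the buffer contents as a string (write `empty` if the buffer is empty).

After op 1 (type): buf='go' undo_depth=1 redo_depth=0
After op 2 (type): buf='gotwo' undo_depth=2 redo_depth=0
After op 3 (undo): buf='go' undo_depth=1 redo_depth=1
After op 4 (undo): buf='(empty)' undo_depth=0 redo_depth=2
After op 5 (type): buf='hi' undo_depth=1 redo_depth=0
After op 6 (undo): buf='(empty)' undo_depth=0 redo_depth=1
After op 7 (type): buf='dog' undo_depth=1 redo_depth=0
After op 8 (type): buf='dogabc' undo_depth=2 redo_depth=0
After op 9 (type): buf='dogabcxyz' undo_depth=3 redo_depth=0

Answer: dogabcxyz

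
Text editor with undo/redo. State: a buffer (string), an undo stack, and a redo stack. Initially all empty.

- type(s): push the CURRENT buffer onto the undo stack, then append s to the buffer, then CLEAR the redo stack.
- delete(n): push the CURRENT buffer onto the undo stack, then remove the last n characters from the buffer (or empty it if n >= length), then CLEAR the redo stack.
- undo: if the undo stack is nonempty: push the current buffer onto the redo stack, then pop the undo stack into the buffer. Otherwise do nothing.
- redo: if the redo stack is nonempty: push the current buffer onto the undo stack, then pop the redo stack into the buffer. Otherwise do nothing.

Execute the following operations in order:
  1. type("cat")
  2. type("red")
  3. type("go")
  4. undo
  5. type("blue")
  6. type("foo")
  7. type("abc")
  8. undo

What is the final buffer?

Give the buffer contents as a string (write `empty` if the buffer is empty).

After op 1 (type): buf='cat' undo_depth=1 redo_depth=0
After op 2 (type): buf='catred' undo_depth=2 redo_depth=0
After op 3 (type): buf='catredgo' undo_depth=3 redo_depth=0
After op 4 (undo): buf='catred' undo_depth=2 redo_depth=1
After op 5 (type): buf='catredblue' undo_depth=3 redo_depth=0
After op 6 (type): buf='catredbluefoo' undo_depth=4 redo_depth=0
After op 7 (type): buf='catredbluefooabc' undo_depth=5 redo_depth=0
After op 8 (undo): buf='catredbluefoo' undo_depth=4 redo_depth=1

Answer: catredbluefoo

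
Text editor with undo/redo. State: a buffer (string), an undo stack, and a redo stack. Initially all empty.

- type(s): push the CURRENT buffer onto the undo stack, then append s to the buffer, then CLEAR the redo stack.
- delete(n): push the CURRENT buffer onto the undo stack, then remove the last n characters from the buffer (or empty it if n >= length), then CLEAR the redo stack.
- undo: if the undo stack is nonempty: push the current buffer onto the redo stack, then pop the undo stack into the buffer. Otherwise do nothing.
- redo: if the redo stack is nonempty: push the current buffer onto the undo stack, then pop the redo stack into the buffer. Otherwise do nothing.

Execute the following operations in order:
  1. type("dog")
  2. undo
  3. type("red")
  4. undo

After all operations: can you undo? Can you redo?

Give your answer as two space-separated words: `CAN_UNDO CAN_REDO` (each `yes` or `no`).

Answer: no yes

Derivation:
After op 1 (type): buf='dog' undo_depth=1 redo_depth=0
After op 2 (undo): buf='(empty)' undo_depth=0 redo_depth=1
After op 3 (type): buf='red' undo_depth=1 redo_depth=0
After op 4 (undo): buf='(empty)' undo_depth=0 redo_depth=1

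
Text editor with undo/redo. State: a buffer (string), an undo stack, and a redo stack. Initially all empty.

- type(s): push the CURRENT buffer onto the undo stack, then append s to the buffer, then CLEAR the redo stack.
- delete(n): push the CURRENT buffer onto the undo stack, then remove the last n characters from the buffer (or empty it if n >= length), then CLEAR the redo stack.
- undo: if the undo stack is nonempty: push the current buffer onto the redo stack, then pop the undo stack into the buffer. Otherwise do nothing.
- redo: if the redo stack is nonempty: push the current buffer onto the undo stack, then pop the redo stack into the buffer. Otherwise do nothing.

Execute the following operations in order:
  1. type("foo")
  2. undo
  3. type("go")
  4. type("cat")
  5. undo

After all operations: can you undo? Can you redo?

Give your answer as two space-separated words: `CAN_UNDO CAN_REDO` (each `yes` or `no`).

After op 1 (type): buf='foo' undo_depth=1 redo_depth=0
After op 2 (undo): buf='(empty)' undo_depth=0 redo_depth=1
After op 3 (type): buf='go' undo_depth=1 redo_depth=0
After op 4 (type): buf='gocat' undo_depth=2 redo_depth=0
After op 5 (undo): buf='go' undo_depth=1 redo_depth=1

Answer: yes yes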